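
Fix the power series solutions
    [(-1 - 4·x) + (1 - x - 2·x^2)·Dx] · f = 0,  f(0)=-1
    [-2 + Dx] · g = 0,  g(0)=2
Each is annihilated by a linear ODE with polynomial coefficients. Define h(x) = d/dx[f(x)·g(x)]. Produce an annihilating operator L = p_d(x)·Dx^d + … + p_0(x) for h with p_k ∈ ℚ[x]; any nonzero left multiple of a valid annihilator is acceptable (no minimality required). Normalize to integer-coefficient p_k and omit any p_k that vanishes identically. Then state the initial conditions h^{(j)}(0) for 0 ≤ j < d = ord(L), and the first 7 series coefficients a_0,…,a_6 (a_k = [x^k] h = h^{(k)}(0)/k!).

f: a_k = -1, -1, -3, -5, -11, -21, -43, …
g: a_k = 2, 4, 4, 8/3, 4/3, 8/15, 8/45, …
Product ⇒ symmetric product L₀, ord ≤ 1.
h₀' ⇒ L via d/dx closure of L₀.
L = (14 + 16·x - 12·x^2 - 16·x^3 + 16·x^4) + (-3 + x + 12·x^2 - 8·x^4)·Dx  (order 1).
h: a_k = -6, -28, -86, -232, -1738/3, -20884/15, -16234/5, …
ICs: h(0) = -6.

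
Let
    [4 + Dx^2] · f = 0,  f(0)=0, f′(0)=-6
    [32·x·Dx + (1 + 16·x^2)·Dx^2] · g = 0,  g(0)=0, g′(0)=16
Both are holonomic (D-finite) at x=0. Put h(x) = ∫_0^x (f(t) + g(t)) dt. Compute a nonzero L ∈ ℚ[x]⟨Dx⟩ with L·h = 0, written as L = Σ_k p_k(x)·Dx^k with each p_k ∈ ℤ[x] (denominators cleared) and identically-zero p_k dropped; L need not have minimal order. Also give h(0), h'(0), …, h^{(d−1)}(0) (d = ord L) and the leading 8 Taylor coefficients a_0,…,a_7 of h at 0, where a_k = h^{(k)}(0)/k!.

L = (-6016·x + 102400·x^3 + 32768·x^5)·Dx^2 + (-28 + 1216·x^2 + 27648·x^4 + 16384·x^6)·Dx^3 + (-1504·x + 25600·x^3 + 8192·x^5)·Dx^4 + (-7 + 304·x^2 + 6912·x^4 + 4096·x^6)·Dx^5  (order 5).
h: a_k = 0, 0, 5, 0, -61/3, 0, 682/5, 0, …
ICs: h(0) = 0, h′(0) = 0, h′′(0) = 10, h′′′(0) = 0, h′′′′(0) = -488.

f: a_k = 0, -6, 0, 4, 0, -4/5, 0, 8/105, …
g: a_k = 0, 16, 0, -256/3, 0, 4096/5, 0, -65536/7, …
Weyl lclm of L_f,L_g ⇒ L₀ (ord ≤ 4).
h=∫₀ˣh₀: take L = L₀·Dx.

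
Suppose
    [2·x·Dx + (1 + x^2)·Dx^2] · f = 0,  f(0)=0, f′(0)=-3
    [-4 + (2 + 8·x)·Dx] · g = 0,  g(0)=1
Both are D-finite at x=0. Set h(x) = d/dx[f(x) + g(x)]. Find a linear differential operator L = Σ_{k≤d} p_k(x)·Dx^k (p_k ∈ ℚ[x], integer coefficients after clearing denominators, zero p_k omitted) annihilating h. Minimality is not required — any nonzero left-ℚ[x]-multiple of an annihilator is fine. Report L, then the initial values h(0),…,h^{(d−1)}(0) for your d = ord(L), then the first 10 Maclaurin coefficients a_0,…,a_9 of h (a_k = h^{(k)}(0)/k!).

f: a_k = 0, -3, 0, 1, 0, -3/5, 0, 3/7, 0, -1/3, …
g: a_k = 1, 2, -2, 4, -10, 28, -84, 264, -858, 2860, …
f+g: L₀ = lclm(L_f,L_g), ord ≤ 2+1.
h₀' ⇒ L via d/dx closure of L₀.
L = (-4 - 40·x + 12·x^2 + 24·x^3) + (-14 - 16·x - 50·x^2 + 48·x^3 + 84·x^4)·Dx + (-2 - 6·x + 12·x^2 + 18·x^3 + 14·x^4 + 24·x^5)·Dx^2  (order 2).
h: a_k = -1, -4, 15, -40, 137, -504, 1851, -6864, 25737, -97240, …
ICs: h(0) = -1, h′(0) = -4.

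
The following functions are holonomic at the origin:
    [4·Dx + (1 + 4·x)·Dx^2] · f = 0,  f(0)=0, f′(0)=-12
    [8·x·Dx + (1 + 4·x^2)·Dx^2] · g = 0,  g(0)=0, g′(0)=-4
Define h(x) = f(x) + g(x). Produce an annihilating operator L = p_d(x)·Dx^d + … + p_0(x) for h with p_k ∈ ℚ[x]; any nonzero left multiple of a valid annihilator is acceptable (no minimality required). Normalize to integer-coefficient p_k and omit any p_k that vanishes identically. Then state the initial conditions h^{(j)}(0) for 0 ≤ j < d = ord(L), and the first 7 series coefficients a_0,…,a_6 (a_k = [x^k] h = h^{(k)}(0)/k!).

L = (-8 - 96·x + 96·x^2 + 128·x^3)·Dx + (-10 - 16·x - 72·x^2 + 192·x^3 + 256·x^4)·Dx^2 + (-1 - 2·x + 8·x^2 + 8·x^3 + 48·x^4 + 64·x^5)·Dx^3  (order 3).
h: a_k = 0, -16, 24, -176/3, 192, -3136/5, 2048, …
ICs: h(0) = 0, h′(0) = -16, h′′(0) = 48.

f: a_k = 0, -12, 24, -64, 192, -3072/5, 2048, …
g: a_k = 0, -4, 0, 16/3, 0, -64/5, 0, …
f+g: L₀ = lclm(L_f,L_g), ord ≤ 2+2.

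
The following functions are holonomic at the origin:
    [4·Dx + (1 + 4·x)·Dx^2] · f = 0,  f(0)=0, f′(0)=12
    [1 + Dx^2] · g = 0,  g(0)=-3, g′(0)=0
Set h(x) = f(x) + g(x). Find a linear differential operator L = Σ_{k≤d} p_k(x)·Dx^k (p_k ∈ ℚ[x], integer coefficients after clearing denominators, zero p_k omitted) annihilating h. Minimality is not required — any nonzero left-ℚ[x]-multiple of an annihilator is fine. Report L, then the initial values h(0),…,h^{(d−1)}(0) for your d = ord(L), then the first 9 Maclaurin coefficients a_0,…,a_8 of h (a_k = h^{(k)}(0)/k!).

L = (388 + 32·x + 64·x^2)·Dx + (33 + 140·x + 48·x^2 + 64·x^3)·Dx^2 + (388 + 32·x + 64·x^2)·Dx^3 + (33 + 140·x + 48·x^2 + 64·x^3)·Dx^4  (order 4).
h: a_k = -3, 12, -45/2, 64, -1537/8, 3072/5, -491519/240, 49152/7, -330301441/13440, …
ICs: h(0) = -3, h′(0) = 12, h′′(0) = -45, h′′′(0) = 384.

f: a_k = 0, 12, -24, 64, -192, 3072/5, -2048, 49152/7, -24576, …
g: a_k = -3, 0, 3/2, 0, -1/8, 0, 1/240, 0, -1/13440, …
Sum ⇒ L₀ = lclm(L_f,L_g) in ℚ(x)⟨Dx⟩.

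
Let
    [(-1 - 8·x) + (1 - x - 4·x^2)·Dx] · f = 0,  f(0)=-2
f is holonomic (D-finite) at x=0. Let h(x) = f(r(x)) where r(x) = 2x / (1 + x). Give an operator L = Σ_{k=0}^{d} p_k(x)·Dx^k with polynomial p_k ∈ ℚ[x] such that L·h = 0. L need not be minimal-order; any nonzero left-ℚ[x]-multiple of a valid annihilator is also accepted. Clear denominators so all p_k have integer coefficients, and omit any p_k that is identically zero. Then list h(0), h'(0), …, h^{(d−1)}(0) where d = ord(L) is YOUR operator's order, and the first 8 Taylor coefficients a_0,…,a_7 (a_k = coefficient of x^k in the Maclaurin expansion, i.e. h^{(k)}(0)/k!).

L = (2 + 34·x) + (-1 - x + 17·x^2 + 17·x^3)·Dx  (order 1).
h: a_k = -2, -4, -36, -68, -612, -1156, -10404, -19652, …
ICs: h(0) = -2.

f: a_k = -2, -2, -10, -18, -58, -130, -362, -882, …
h₀=f(r): pull back L_f along r ⇒ L₀.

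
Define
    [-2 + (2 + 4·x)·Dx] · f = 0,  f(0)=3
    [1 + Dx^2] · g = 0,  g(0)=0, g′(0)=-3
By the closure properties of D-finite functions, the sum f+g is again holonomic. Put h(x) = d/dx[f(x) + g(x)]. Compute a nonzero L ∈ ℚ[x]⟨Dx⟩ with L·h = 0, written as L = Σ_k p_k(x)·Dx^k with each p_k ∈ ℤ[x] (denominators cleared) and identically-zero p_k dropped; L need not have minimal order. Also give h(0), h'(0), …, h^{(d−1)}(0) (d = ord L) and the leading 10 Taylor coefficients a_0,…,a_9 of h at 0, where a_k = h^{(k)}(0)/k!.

f: a_k = 3, 3, -3/2, 3/2, -15/8, 21/8, -63/16, 99/16, -1287/128, 2145/128, …
g: a_k = 0, -3, 0, 1/2, 0, -1/40, 0, 1/1680, 0, -1/120960, …
Weyl lclm of L_f,L_g ⇒ L₀ (ord ≤ 3).
Derive L from L₀ (diff closure).
L = (-4 - x - x^2) + (-1 - 3·x - 3·x^2 - 2·x^3)·Dx + (-4 - x - x^2)·Dx^2 + (-1 - 3·x - 3·x^2 - 2·x^3)·Dx^3  (order 3).
h: a_k = 0, -3, 6, -15/2, 13, -189/8, 2599/60, -1287/16, 126689/840, -36465/128, …
ICs: h(0) = 0, h′(0) = -3, h′′(0) = 12.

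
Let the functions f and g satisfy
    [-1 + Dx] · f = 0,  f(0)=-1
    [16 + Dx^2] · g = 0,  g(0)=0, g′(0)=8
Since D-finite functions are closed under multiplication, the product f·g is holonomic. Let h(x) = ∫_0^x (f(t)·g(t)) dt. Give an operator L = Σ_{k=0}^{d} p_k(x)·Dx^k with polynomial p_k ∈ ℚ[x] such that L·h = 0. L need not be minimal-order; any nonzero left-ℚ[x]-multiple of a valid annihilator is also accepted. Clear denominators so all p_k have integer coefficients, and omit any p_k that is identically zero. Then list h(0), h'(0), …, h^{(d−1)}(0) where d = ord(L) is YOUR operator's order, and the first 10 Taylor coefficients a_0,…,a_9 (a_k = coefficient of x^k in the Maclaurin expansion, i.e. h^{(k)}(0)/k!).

L = 17·Dx - 2·Dx^2 + Dx^3  (order 3).
h: a_k = 0, 0, -4, -8/3, 13/3, 4, -101/90, -611/315, -727/5040, 23/54, …
ICs: h(0) = 0, h′(0) = 0, h′′(0) = -8.

f: a_k = -1, -1, -1/2, -1/6, -1/24, -1/120, -1/720, -1/5040, -1/40320, -1/362880, …
g: a_k = 0, 8, 0, -64/3, 0, 256/15, 0, -2048/315, 0, 4096/2835, …
h₀=f·g: eliminate ⇒ L₀, order ≤ 1·2.
h=∫₀ˣh₀: take L = L₀·Dx.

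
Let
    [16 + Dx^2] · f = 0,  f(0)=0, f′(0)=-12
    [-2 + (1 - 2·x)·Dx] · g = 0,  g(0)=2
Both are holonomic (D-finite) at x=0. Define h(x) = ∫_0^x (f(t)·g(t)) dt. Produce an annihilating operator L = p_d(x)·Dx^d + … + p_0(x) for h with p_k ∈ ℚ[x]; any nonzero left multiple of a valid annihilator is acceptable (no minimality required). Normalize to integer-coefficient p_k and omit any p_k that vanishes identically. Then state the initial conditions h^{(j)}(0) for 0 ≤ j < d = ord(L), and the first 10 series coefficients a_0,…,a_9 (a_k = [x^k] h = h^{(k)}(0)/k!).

f: a_k = 0, -12, 0, 32, 0, -128/5, 0, 1024/105, 0, -2048/945, …
g: a_k = 2, 4, 8, 16, 32, 64, 128, 256, 512, 1024, …
Sym-product of L_f,L_g gives L₀ (≤ ord 2).
h=∫₀ˣh₀: take L = L₀·Dx.
L = (-16 + 32·x)·Dx + 4·Dx^2 + (-1 + 2·x)·Dx^3  (order 3).
h: a_k = 0, 0, -12, -16, -8, -64/5, -448/15, -256/5, -9152/105, -146432/945, …
ICs: h(0) = 0, h′(0) = 0, h′′(0) = -24.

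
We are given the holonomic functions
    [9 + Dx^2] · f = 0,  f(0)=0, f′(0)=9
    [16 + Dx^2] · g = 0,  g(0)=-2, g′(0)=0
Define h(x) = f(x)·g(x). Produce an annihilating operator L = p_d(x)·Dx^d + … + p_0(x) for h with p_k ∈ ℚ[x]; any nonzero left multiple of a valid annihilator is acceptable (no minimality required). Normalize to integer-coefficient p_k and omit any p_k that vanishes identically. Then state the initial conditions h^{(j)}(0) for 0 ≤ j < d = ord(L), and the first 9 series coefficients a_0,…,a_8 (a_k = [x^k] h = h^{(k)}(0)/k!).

f: a_k = 0, 9, 0, -27/2, 0, 243/40, 0, -729/560, 0, …
g: a_k = -2, 0, 16, 0, -64/3, 0, 512/45, 0, -1024/315, …
f·g: L₀ = L_f ⊗_s L_g, ord ≤ 2·2.
L = 49 + 50·Dx^2 + Dx^4  (order 4).
h: a_k = 0, -18, 0, 171, 0, -8403/20, 0, 137257/280, 0, …
ICs: h(0) = 0, h′(0) = -18, h′′(0) = 0, h′′′(0) = 1026.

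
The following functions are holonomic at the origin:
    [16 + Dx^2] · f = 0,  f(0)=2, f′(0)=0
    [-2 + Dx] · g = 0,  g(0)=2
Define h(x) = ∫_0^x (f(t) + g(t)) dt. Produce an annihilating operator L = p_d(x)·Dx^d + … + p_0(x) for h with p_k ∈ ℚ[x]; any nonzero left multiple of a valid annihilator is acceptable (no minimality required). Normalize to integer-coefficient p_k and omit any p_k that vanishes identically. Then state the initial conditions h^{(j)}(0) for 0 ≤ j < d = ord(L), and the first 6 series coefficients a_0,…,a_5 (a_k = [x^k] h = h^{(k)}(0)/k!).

f: a_k = 2, 0, -16, 0, 64/3, 0, …
g: a_k = 2, 4, 4, 8/3, 4/3, 8/15, …
h₀=f+g: left-lcm gives L₀, ord ≤ 3.
h=∫₀ˣh₀: take L = L₀·Dx.
L = -32·Dx + 16·Dx^2 - 2·Dx^3 + Dx^4  (order 4).
h: a_k = 0, 4, 2, -4, 2/3, 68/15, …
ICs: h(0) = 0, h′(0) = 4, h′′(0) = 4, h′′′(0) = -24.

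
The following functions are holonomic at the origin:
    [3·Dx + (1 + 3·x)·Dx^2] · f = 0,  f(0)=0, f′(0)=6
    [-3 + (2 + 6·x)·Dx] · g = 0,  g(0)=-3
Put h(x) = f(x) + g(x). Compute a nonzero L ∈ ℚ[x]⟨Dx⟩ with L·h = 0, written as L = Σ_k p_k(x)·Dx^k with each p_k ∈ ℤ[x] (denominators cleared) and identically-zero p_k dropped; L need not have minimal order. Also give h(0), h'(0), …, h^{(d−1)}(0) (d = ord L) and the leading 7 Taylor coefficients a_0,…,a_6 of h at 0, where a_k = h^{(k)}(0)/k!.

L = 9·Dx + (15 + 45·x)·Dx^2 + (2 + 12·x + 18·x^2)·Dx^3  (order 3).
h: a_k = -3, 3/2, -45/8, 207/16, -3969/128, 98901/1280, -202905/1024, …
ICs: h(0) = -3, h′(0) = 3/2, h′′(0) = -45/4.

f: a_k = 0, 6, -9, 18, -81/2, 486/5, -243, …
g: a_k = -3, -9/2, 27/8, -81/16, 1215/128, -5103/256, 45927/1024, …
L₀ := lclm(L_f,L_g); ord L₀ ≤ 2+1.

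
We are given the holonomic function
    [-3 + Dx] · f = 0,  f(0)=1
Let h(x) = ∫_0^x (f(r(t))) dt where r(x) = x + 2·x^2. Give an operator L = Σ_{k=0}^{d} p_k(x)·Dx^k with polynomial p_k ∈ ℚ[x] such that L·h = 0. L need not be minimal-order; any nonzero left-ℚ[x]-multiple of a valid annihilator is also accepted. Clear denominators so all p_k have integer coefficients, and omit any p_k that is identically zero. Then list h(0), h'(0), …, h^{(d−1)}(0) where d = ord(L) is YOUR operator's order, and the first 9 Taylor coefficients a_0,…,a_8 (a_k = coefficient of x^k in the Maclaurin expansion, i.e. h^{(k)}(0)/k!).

f: a_k = 1, 3, 9/2, 9/2, 27/8, 81/40, 81/80, 243/560, 729/4480, …
Substitute x→r, Dx→(1/r')Dx; clear ⇒ L₀.
∫: right-multiply L₀ by Dx.
L = (-3 - 12·x)·Dx + Dx^2  (order 2).
h: a_k = 0, 1, 3/2, 7/2, 45/8, 387/40, 1107/80, 11061/560, 112887/4480, …
ICs: h(0) = 0, h′(0) = 1.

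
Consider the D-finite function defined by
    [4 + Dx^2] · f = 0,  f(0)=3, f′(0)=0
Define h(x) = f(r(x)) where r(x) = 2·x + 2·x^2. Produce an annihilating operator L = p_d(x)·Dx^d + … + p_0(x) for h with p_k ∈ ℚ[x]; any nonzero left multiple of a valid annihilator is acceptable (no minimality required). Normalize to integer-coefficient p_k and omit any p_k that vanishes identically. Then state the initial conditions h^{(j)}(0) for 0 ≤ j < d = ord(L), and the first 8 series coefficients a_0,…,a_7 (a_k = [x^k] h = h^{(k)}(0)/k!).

f: a_k = 3, 0, -6, 0, 2, 0, -4/15, 0, …
L₀ from L_f via x↦r, Dx↦r'^{-1}Dx.
L = (16 + 96·x + 192·x^2 + 128·x^3) - 2·Dx + (1 + 2·x)·Dx^2  (order 2).
h: a_k = 3, 0, -24, -48, 8, 128, 2624/15, 128/5, …
ICs: h(0) = 3, h′(0) = 0.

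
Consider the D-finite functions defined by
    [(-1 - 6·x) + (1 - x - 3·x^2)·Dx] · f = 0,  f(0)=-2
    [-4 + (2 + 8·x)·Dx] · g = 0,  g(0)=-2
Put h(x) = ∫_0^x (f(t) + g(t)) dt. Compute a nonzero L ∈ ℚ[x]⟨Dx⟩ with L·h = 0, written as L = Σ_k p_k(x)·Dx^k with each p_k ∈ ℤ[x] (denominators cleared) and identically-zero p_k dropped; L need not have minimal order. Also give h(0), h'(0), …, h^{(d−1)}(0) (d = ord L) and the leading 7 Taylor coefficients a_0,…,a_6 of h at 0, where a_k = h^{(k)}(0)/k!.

f: a_k = -2, -2, -8, -14, -38, -80, -194, …
g: a_k = -2, -4, 4, -8, 20, -56, 168, …
L₀ := lclm(L_f,L_g); ord L₀ ≤ 1+1.
h=∫₀ˣh₀: take L = L₀·Dx.
L = (-20 - 120·x - 216·x^2 - 360·x^3)·Dx + (12 + 74·x + 306·x^2 + 744·x^3 + 900·x^4)·Dx^2 + (1 - 9·x - 73·x^2 - 18·x^3 + 354·x^4 + 360·x^5)·Dx^3  (order 3).
h: a_k = 0, -4, -3, -4/3, -11/2, -18/5, -68/3, …
ICs: h(0) = 0, h′(0) = -4, h′′(0) = -6.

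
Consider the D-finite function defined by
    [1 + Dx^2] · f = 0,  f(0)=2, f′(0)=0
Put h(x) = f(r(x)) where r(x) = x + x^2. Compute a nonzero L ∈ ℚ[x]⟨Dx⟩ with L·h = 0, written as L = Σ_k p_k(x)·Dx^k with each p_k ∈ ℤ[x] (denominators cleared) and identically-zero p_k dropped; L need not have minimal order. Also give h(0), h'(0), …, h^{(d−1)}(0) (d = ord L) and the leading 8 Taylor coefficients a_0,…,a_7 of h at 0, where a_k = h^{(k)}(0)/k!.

L = (1 + 6·x + 12·x^2 + 8·x^3) - 2·Dx + (1 + 2·x)·Dx^2  (order 2).
h: a_k = 2, 0, -1, -2, -11/12, 1/3, 179/360, 19/60, …
ICs: h(0) = 2, h′(0) = 0.

f: a_k = 2, 0, -1, 0, 1/12, 0, -1/360, 0, …
f∘r: x↦r, Dx↦Dx/r' in L_f ⇒ L₀.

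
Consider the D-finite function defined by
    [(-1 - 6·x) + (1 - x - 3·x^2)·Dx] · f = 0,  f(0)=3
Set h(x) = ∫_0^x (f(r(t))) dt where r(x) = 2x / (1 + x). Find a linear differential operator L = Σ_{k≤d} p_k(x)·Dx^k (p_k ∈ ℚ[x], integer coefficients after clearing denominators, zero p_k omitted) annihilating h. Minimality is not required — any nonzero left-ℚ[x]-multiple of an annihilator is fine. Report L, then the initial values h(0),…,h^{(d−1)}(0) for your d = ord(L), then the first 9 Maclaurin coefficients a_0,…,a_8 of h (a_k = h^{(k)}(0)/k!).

L = (2 + 26·x)·Dx + (-1 - x + 13·x^2 + 13·x^3)·Dx^2  (order 2).
h: a_k = 0, 3, 3, 14, 39/2, 546/5, 169, 1014, 6591/4, …
ICs: h(0) = 0, h′(0) = 3.

f: a_k = 3, 3, 12, 21, 57, 120, 291, 651, 1524, …
Substitute x→r, Dx→(1/r')Dx; clear ⇒ L₀.
h=∫₀ˣh₀: take L = L₀·Dx.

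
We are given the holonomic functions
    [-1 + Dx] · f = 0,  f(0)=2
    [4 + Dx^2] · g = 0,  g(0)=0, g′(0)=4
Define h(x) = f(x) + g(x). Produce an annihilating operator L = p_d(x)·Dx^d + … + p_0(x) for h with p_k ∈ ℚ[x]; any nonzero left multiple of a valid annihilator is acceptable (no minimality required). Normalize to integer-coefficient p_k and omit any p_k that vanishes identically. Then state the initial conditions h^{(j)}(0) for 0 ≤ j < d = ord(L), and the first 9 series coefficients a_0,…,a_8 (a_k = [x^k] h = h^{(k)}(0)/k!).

f: a_k = 2, 2, 1, 1/3, 1/12, 1/60, 1/360, 1/2520, 1/20160, …
g: a_k = 0, 4, 0, -8/3, 0, 8/15, 0, -16/315, 0, …
h₀=f+g: left-lcm gives L₀, ord ≤ 3.
L = -4 + 4·Dx - Dx^2 + Dx^3  (order 3).
h: a_k = 2, 6, 1, -7/3, 1/12, 11/20, 1/360, -127/2520, 1/20160, …
ICs: h(0) = 2, h′(0) = 6, h′′(0) = 2.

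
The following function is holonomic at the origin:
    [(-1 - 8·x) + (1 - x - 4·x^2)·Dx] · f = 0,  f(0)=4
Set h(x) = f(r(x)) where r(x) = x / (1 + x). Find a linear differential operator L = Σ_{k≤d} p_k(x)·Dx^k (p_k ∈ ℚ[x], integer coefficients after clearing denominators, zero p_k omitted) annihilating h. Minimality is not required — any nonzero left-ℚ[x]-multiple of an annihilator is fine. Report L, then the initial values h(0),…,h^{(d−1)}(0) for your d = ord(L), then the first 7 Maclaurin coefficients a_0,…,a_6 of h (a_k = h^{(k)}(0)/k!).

f: a_k = 4, 4, 20, 36, 116, 260, 724, …
h₀=f(r): pull back L_f along r ⇒ L₀.
L = (1 + 9·x) + (-1 - 2·x + 3·x^2 + 4·x^3)·Dx  (order 1).
h: a_k = 4, 4, 16, 0, 64, -64, 320, …
ICs: h(0) = 4.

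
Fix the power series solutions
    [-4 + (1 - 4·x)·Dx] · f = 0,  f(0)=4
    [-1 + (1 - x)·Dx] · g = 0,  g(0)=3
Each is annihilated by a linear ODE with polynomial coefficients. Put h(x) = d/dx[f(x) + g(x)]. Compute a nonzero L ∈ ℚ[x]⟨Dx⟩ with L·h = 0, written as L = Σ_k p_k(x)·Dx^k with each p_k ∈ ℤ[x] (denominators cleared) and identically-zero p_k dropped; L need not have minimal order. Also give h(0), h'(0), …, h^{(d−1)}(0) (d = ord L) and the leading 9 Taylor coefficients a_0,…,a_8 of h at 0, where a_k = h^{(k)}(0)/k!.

L = 24 + (-15 + 24·x)·Dx + (1 - 5·x + 4·x^2)·Dx^2  (order 2).
h: a_k = 19, 134, 777, 4108, 20495, 98322, 458773, 2097176, 9437211, …
ICs: h(0) = 19, h′(0) = 134.

f: a_k = 4, 16, 64, 256, 1024, 4096, 16384, 65536, 262144, …
g: a_k = 3, 3, 3, 3, 3, 3, 3, 3, 3, …
L₀ := lclm(L_f,L_g); ord L₀ ≤ 1+1.
Derive L from L₀ (diff closure).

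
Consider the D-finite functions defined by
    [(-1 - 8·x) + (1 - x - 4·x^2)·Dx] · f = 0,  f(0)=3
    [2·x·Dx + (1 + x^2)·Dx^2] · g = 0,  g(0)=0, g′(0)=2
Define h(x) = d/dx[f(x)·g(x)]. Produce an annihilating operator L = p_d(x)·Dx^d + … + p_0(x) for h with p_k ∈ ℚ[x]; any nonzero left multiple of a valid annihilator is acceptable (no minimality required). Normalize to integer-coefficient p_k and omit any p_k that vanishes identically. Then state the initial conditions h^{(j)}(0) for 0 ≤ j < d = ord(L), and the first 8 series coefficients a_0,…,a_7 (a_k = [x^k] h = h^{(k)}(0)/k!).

L = (86 + 318·x^2 + 96·x^3 + 576·x^4) + (13 + 106·x + 57·x^2 + 334·x^3 + 96·x^4 + 384·x^5)·Dx + (-4 + 3·x + x^2 + 19·x^3 + 53·x^4 + 16·x^5 + 48·x^6)·Dx^2  (order 2).
h: a_k = 6, 12, 84, 208, 826, 11196/5, 7232, 707264/35, …
ICs: h(0) = 6, h′(0) = 12.

f: a_k = 3, 3, 15, 27, 87, 195, 543, 1323, …
g: a_k = 0, 2, 0, -2/3, 0, 2/5, 0, -2/7, …
f·g: L₀ = L_f ⊗_s L_g, ord ≤ 1·2.
Derive L from L₀ (diff closure).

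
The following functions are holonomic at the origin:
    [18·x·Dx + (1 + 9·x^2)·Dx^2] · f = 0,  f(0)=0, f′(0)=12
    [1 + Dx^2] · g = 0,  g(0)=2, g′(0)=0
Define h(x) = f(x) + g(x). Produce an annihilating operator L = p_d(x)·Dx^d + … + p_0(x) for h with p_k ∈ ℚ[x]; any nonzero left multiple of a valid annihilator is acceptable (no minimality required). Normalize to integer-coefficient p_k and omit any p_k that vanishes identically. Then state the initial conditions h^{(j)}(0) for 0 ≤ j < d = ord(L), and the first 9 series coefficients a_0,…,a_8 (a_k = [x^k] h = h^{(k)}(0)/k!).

f: a_k = 0, 12, 0, -36, 0, 972/5, 0, -8748/7, 0, …
g: a_k = 2, 0, -1, 0, 1/12, 0, -1/360, 0, 1/20160, …
h₀=f+g: left-lcm gives L₀, ord ≤ 4.
L = (-1926·x + 17820·x^3 + 1458·x^5)·Dx + (-17 + 351·x^2 + 4617·x^4 + 729·x^6)·Dx^2 + (-1926·x + 17820·x^3 + 1458·x^5)·Dx^3 + (-17 + 351·x^2 + 4617·x^4 + 729·x^6)·Dx^4  (order 4).
h: a_k = 2, 12, -1, -36, 1/12, 972/5, -1/360, -8748/7, 1/20160, …
ICs: h(0) = 2, h′(0) = 12, h′′(0) = -2, h′′′(0) = -216.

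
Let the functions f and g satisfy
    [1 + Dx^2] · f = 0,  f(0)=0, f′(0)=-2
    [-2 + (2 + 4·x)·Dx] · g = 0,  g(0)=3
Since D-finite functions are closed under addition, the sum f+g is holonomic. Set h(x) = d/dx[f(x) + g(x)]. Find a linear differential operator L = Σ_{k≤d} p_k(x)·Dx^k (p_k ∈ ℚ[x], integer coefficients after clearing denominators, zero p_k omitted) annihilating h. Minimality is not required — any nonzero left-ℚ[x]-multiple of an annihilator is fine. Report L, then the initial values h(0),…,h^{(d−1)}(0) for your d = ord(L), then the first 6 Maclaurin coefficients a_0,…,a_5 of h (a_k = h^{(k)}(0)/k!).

f: a_k = 0, -2, 0, 1/3, 0, -1/60, …
g: a_k = 3, 3, -3/2, 3/2, -15/8, 21/8, …
h₀=f+g: left-lcm gives L₀, ord ≤ 3.
Derive L from L₀ (diff closure).
L = (-4 - x - x^2) + (-1 - 3·x - 3·x^2 - 2·x^3)·Dx + (-4 - x - x^2)·Dx^2 + (-1 - 3·x - 3·x^2 - 2·x^3)·Dx^3  (order 3).
h: a_k = 1, -3, 11/2, -15/2, 313/24, -189/8, …
ICs: h(0) = 1, h′(0) = -3, h′′(0) = 11.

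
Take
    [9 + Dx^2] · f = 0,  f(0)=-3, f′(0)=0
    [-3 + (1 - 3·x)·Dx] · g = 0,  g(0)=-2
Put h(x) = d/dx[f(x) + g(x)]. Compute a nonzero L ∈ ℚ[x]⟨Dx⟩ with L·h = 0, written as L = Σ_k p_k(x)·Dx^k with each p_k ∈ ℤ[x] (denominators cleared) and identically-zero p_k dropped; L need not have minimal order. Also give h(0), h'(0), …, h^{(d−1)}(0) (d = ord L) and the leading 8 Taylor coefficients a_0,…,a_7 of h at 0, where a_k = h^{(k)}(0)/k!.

L = (702 - 324·x + 486·x^2) + (-63 + 243·x - 243·x^2 + 243·x^3)·Dx + (78 - 36·x + 54·x^2)·Dx^2 + (-7 + 27·x - 27·x^2 + 27·x^3)·Dx^3  (order 3).
h: a_k = -6, -9, -162, -1377/2, -2430, -349191/40, -30618, -58788747/560, …
ICs: h(0) = -6, h′(0) = -9, h′′(0) = -324.

f: a_k = -3, 0, 27/2, 0, -81/8, 0, 243/80, 0, …
g: a_k = -2, -6, -18, -54, -162, -486, -1458, -4374, …
Sum ⇒ L₀ = lclm(L_f,L_g) in ℚ(x)⟨Dx⟩.
Derive L from L₀ (diff closure).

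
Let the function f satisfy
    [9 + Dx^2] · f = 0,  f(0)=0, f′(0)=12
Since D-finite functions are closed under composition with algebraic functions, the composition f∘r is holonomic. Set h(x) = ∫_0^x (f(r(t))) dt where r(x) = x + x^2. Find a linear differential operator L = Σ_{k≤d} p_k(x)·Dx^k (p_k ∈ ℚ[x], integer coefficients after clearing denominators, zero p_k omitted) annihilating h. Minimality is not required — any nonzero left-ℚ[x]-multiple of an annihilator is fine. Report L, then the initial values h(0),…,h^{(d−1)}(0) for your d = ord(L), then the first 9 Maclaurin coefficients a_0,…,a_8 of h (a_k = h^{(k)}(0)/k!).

f: a_k = 0, 12, 0, -18, 0, 81/10, 0, -243/140, 0, …
Change of var in L_f (x↦r) gives L₀.
∫: right-multiply L₀ by Dx.
L = (9 + 54·x + 108·x^2 + 72·x^3)·Dx - 2·Dx^2 + (1 + 2·x)·Dx^3  (order 3).
h: a_k = 0, 0, 6, 4, -9/2, -54/5, -153/20, 45/14, 11097/1120, …
ICs: h(0) = 0, h′(0) = 0, h′′(0) = 12.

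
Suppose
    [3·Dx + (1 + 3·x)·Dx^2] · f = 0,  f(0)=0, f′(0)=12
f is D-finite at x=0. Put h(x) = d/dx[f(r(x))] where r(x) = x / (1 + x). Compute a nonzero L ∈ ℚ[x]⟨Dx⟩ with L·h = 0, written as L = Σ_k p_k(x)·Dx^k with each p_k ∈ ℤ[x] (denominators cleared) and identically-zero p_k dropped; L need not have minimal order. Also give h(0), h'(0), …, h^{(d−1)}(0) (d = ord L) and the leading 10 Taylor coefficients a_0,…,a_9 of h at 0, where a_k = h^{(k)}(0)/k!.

f: a_k = 0, 12, -18, 36, -81, 972/5, -486, 8748/7, -6561/2, 8748, …
L₀ from L_f via x↦r, Dx↦r'^{-1}Dx.
Differentiate: ansatz ord ≤ ord L₀ ⇒ L.
L = (5 + 8·x) + (1 + 5·x + 4·x^2)·Dx  (order 1).
h: a_k = 12, -60, 252, -1020, 4092, -16380, 65532, -262140, 1048572, -4194300, …
ICs: h(0) = 12.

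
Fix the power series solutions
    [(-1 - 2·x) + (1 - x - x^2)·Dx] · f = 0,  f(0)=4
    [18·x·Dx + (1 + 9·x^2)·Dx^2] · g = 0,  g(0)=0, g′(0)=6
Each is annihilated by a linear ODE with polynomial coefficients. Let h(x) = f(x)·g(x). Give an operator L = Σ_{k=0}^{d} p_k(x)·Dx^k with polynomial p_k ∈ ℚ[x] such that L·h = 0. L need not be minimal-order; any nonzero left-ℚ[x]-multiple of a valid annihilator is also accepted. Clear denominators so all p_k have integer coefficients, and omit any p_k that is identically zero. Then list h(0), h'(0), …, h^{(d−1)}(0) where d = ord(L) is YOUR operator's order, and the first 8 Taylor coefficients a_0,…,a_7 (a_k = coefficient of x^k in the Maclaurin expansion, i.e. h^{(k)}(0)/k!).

f: a_k = 4, 4, 8, 12, 20, 32, 52, 84, …
g: a_k = 0, 6, 0, -18, 0, 486/5, 0, -4374/7, …
f·g: L₀ = L_f ⊗_s L_g, ord ≤ 1·2.
L = (2 + 18·x + 54·x^2) + (2 - 14·x + 36·x^2 + 54·x^3)·Dx + (-1 + x - 8·x^2 + 9·x^3 + 9·x^4)·Dx^2  (order 2).
h: a_k = 0, 24, 24, -24, 0, 1824/5, 1824/5, -61944/35, …
ICs: h(0) = 0, h′(0) = 24.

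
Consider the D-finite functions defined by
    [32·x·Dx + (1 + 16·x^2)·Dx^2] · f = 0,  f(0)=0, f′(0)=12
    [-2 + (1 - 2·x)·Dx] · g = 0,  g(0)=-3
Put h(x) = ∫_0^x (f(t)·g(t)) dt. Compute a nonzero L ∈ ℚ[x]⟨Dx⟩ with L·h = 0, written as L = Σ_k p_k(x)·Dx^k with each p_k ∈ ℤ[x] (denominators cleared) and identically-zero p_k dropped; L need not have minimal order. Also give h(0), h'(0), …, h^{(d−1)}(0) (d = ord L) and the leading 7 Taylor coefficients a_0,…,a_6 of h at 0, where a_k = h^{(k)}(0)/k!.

L = 64·x·Dx + (4 - 32·x + 128·x^2)·Dx^2 + (-1 + 2·x - 16·x^2 + 32·x^3)·Dx^3  (order 3).
h: a_k = 0, 0, -18, -24, 12, 96/5, -1376/5, …
ICs: h(0) = 0, h′(0) = 0, h′′(0) = -36.

f: a_k = 0, 12, 0, -64, 0, 3072/5, 0, …
g: a_k = -3, -6, -12, -24, -48, -96, -192, …
L₀ := L_f ⊗_s L_g (sym. prod.), ord ≤ 2.
h=∫h₀ ⇒ L = L₀·Dx.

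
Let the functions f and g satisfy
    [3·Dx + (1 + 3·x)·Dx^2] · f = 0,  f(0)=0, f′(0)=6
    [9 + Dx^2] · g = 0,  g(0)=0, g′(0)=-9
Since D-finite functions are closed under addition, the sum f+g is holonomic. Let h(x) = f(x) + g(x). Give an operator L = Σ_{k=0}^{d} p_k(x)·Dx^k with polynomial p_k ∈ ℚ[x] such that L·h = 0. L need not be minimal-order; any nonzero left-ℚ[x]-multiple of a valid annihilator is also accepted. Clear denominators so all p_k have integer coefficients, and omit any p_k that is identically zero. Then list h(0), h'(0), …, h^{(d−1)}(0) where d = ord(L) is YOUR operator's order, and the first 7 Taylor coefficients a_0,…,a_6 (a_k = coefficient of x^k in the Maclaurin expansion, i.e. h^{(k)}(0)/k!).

f: a_k = 0, 6, -9, 18, -81/2, 486/5, -243, …
g: a_k = 0, -9, 0, 27/2, 0, -243/40, 0, …
L₀ := lclm(L_f,L_g); ord L₀ ≤ 2+2.
L = (63 + 54·x + 81·x^2)·Dx + (9 + 45·x + 81·x^2 + 81·x^3)·Dx^2 + (7 + 6·x + 9·x^2)·Dx^3 + (1 + 5·x + 9·x^2 + 9·x^3)·Dx^4  (order 4).
h: a_k = 0, -3, -9, 63/2, -81/2, 729/8, -243, …
ICs: h(0) = 0, h′(0) = -3, h′′(0) = -18, h′′′(0) = 189.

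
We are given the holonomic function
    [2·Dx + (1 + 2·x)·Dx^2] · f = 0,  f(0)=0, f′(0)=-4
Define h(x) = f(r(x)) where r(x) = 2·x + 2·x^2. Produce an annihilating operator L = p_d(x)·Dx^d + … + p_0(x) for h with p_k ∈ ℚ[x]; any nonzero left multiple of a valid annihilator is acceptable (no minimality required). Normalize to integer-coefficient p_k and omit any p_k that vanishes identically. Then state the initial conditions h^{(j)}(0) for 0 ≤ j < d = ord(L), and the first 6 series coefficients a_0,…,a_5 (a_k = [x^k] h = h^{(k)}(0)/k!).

L = 2·Dx + (1 + 2·x)·Dx^2  (order 2).
h: a_k = 0, -8, 8, -32/3, 16, -128/5, …
ICs: h(0) = 0, h′(0) = -8.

f: a_k = 0, -4, 4, -16/3, 8, -64/5, …
L₀ from L_f via x↦r, Dx↦r'^{-1}Dx.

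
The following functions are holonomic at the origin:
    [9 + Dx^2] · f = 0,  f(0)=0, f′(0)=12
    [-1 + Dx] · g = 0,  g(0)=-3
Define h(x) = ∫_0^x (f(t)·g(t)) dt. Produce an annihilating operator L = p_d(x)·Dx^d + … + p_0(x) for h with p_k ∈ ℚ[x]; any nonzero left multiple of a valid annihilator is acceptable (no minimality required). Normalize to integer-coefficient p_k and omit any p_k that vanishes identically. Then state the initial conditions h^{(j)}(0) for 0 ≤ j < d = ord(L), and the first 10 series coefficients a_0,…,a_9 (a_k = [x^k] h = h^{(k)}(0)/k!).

f: a_k = 0, 12, 0, -18, 0, 81/10, 0, -243/140, 0, 243/1120, …
g: a_k = -3, -3, -3/2, -1/2, -1/8, -1/40, -1/240, -1/1680, -1/13440, -1/120960, …
Sym-product of L_f,L_g gives L₀ (≤ ord 2).
Integrate: L := L₀·Dx.
L = 10·Dx - 2·Dx^2 + Dx^3  (order 3).
h: a_k = 0, 0, -18, -12, 9, 48/5, 1/5, -78/35, -83/140, 8/45, …
ICs: h(0) = 0, h′(0) = 0, h′′(0) = -36.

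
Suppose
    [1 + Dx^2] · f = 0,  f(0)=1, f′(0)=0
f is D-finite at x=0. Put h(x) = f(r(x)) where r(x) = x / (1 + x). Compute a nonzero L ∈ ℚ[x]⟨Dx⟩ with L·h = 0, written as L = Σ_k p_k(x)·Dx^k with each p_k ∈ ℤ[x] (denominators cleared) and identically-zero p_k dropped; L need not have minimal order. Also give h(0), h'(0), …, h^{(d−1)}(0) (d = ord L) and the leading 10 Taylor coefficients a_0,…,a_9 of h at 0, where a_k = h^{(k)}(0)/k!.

L = 1 + (2 + 6·x + 6·x^2 + 2·x^3)·Dx + (1 + 4·x + 6·x^2 + 4·x^3 + x^4)·Dx^2  (order 2).
h: a_k = 1, 0, -1/2, 1, -35/24, 11/6, -1501/720, 87/40, -16699/8064, 8791/5040, …
ICs: h(0) = 1, h′(0) = 0.

f: a_k = 1, 0, -1/2, 0, 1/24, 0, -1/720, 0, 1/40320, 0, …
h₀=f(r): pull back L_f along r ⇒ L₀.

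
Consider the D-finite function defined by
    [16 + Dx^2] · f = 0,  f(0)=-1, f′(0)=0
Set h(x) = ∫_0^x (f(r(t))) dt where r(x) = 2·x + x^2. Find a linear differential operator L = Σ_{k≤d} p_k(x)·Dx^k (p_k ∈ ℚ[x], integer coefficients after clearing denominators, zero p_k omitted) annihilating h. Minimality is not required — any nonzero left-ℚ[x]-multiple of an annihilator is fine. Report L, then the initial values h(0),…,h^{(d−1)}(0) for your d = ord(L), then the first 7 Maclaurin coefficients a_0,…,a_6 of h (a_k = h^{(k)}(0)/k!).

f: a_k = -1, 0, 8, 0, -32/3, 0, 256/45, …
Substitute x→r, Dx→(1/r')Dx; clear ⇒ L₀.
∫: right-multiply L₀ by Dx.
L = (64 + 192·x + 192·x^2 + 64·x^3)·Dx - Dx^2 + (1 + x)·Dx^3  (order 3).
h: a_k = 0, -1, 0, 32/3, 8, -488/15, -512/9, …
ICs: h(0) = 0, h′(0) = -1, h′′(0) = 0.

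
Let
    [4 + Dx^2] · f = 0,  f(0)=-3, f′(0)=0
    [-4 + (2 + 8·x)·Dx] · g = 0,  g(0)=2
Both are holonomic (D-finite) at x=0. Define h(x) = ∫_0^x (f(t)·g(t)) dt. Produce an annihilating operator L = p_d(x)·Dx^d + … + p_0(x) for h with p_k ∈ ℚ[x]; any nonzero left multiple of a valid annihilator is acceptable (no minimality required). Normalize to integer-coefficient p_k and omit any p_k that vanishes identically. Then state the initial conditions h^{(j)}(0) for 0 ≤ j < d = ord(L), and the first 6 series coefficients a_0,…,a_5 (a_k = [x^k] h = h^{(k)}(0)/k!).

L = (16 + 32·x + 64·x^2)·Dx + (-4 - 16·x)·Dx^2 + (1 + 8·x + 16·x^2)·Dx^3  (order 3).
h: a_k = 0, -6, -6, 8, 0, 32/5, …
ICs: h(0) = 0, h′(0) = -6, h′′(0) = -12.

f: a_k = -3, 0, 6, 0, -2, 0, …
g: a_k = 2, 4, -4, 8, -20, 56, …
Sym-product of L_f,L_g gives L₀ (≤ ord 2).
∫: right-multiply L₀ by Dx.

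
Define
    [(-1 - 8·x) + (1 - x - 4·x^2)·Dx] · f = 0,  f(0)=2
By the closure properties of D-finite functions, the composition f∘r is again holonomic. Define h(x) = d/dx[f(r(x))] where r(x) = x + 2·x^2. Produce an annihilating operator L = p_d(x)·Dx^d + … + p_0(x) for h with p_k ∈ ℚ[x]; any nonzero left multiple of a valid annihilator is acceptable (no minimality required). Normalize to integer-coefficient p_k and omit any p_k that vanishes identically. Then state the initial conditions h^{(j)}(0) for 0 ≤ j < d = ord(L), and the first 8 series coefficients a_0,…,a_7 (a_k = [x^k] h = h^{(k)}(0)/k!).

f: a_k = 2, 2, 10, 18, 58, 130, 362, 882, …
f∘r: x↦r, Dx↦Dx/r' in L_f ⇒ L₀.
Differentiate: ansatz ord ≤ ord L₀ ⇒ L.
L = (14 + 20·x + 120·x^2 + 320·x^3 + 320·x^4) + (-1 - 3·x + 10·x^2 + 40·x^3 + 80·x^4 + 64·x^5)·Dx  (order 1).
h: a_k = 2, 28, 174, 824, 4050, 19188, 85974, 381808, …
ICs: h(0) = 2.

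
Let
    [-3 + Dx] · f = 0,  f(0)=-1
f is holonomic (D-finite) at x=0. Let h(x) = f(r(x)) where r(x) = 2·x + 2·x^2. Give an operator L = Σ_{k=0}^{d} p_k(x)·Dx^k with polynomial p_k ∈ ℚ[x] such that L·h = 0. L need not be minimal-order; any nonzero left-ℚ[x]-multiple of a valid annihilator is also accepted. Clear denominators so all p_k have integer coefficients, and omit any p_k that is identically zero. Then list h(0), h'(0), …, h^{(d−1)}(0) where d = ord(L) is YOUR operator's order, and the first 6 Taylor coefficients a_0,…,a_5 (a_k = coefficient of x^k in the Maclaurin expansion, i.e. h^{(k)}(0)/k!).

L = (-6 - 12·x) + Dx  (order 1).
h: a_k = -1, -6, -24, -72, -180, -1944/5, …
ICs: h(0) = -1.

f: a_k = -1, -3, -9/2, -9/2, -27/8, -81/40, …
f∘r: x↦r, Dx↦Dx/r' in L_f ⇒ L₀.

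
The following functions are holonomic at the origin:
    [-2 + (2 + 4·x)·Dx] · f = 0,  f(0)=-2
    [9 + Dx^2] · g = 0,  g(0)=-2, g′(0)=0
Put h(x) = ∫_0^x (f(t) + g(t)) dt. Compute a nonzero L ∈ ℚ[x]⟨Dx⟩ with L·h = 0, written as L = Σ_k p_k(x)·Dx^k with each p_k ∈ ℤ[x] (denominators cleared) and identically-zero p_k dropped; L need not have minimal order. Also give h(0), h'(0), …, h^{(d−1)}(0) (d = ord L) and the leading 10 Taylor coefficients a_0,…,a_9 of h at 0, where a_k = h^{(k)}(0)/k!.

L = (-27 - 81·x - 81·x^2)·Dx + (18 + 117·x + 243·x^2 + 162·x^3)·Dx^2 + (-3 - 9·x - 9·x^2)·Dx^3 + (2 + 13·x + 27·x^2 + 18·x^3)·Dx^4  (order 4).
h: a_k = 0, -4, -1, 10/3, -1/4, -11/10, -7/24, 93/140, -33/64, 2381/3360, …
ICs: h(0) = 0, h′(0) = -4, h′′(0) = -2, h′′′(0) = 20.

f: a_k = -2, -2, 1, -1, 5/4, -7/4, 21/8, -33/8, 429/64, -715/64, …
g: a_k = -2, 0, 9, 0, -27/4, 0, 81/40, 0, -729/2240, 0, …
Sum ⇒ L₀ = lclm(L_f,L_g) in ℚ(x)⟨Dx⟩.
h=∫₀ˣh₀: take L = L₀·Dx.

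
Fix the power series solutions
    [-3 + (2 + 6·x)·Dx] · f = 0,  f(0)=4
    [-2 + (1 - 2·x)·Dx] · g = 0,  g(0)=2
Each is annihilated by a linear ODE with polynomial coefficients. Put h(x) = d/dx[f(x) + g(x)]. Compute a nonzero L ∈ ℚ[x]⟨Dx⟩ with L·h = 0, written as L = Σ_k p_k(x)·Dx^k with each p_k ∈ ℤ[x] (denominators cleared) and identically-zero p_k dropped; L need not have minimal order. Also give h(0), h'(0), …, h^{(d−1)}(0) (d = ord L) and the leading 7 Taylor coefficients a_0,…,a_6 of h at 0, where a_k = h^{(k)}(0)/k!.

L = (-252 - 216·x) + (-69 - 684·x - 756·x^2)·Dx + (22 + 58·x - 96·x^2 - 216·x^3)·Dx^2  (order 2).
h: a_k = 10, 7, 273/4, 619/8, 28985/64, 52377/128, 1422701/512, …
ICs: h(0) = 10, h′(0) = 7.

f: a_k = 4, 6, -9/2, 27/4, -405/32, 1701/64, -15309/256, …
g: a_k = 2, 4, 8, 16, 32, 64, 128, …
L₀ := lclm(L_f,L_g); ord L₀ ≤ 1+1.
h=h₀': d/dx-closure on L₀ ⇒ L.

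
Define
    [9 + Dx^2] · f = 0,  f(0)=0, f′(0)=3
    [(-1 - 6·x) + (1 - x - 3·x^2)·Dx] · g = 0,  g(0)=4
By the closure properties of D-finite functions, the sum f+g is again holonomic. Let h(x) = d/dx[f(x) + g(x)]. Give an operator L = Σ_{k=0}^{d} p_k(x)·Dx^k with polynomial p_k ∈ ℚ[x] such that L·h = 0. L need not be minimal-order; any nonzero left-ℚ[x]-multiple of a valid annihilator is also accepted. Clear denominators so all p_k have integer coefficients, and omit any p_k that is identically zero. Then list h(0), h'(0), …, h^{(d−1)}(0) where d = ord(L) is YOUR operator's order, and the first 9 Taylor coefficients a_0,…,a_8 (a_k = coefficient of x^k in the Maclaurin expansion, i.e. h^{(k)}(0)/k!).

L = (1584 + 7614·x + 25326·x^2 + 15390·x^3 + 26730·x^4 + 13122·x^5 + 13122·x^6) + (-153 - 819·x + 918·x^2 + 2133·x^3 + 1620·x^4 + 3645·x^5 + 5103·x^6 + 4374·x^7)·Dx + (176 + 846·x + 2814·x^2 + 1710·x^3 + 2970·x^4 + 1458·x^5 + 1458·x^6)·Dx^2 + (-17 - 91·x + 102·x^2 + 237·x^3 + 180·x^4 + 405·x^5 + 567·x^6 + 486·x^7)·Dx^3  (order 3).
h: a_k = 7, 32, 141/2, 304, 6481/8, 2328, 485837/80, 16256, 186925707/4480, …
ICs: h(0) = 7, h′(0) = 32, h′′(0) = 141.

f: a_k = 0, 3, 0, -9/2, 0, 81/40, 0, -243/560, 0, …
g: a_k = 4, 4, 16, 28, 76, 160, 388, 868, 2032, …
h₀=f+g: left-lcm gives L₀, ord ≤ 3.
h₀' ⇒ L via d/dx closure of L₀.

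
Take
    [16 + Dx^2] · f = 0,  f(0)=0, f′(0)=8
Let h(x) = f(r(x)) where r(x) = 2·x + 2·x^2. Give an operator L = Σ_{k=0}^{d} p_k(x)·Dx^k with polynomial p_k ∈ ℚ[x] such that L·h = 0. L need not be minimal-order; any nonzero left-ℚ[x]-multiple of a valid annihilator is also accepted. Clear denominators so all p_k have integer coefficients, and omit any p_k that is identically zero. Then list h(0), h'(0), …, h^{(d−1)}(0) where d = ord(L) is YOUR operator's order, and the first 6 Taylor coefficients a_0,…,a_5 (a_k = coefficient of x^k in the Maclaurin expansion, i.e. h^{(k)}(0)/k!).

L = (64 + 384·x + 768·x^2 + 512·x^3) - 2·Dx + (1 + 2·x)·Dx^2  (order 2).
h: a_k = 0, 16, 16, -512/3, -512, 512/15, …
ICs: h(0) = 0, h′(0) = 16.

f: a_k = 0, 8, 0, -64/3, 0, 256/15, …
Change of var in L_f (x↦r) gives L₀.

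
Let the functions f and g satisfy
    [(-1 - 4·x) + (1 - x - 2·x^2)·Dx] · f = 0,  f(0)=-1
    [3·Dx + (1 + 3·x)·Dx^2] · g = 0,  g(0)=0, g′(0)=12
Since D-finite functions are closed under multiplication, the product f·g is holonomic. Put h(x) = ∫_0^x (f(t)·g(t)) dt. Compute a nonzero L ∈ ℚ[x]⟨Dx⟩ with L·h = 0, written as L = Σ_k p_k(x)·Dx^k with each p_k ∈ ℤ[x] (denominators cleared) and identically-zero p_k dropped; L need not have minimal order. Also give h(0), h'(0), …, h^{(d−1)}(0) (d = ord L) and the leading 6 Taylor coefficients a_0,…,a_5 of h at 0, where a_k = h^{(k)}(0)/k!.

L = (7 + 24·x)·Dx + (-1 + 17·x + 30·x^2)·Dx^2 + (-1 - 2·x + 5·x^2 + 6·x^3)·Dx^3  (order 3).
h: a_k = 0, 0, -6, 2, -27/2, 39/5, …
ICs: h(0) = 0, h′(0) = 0, h′′(0) = -12.

f: a_k = -1, -1, -3, -5, -11, -21, …
g: a_k = 0, 12, -18, 36, -81, 972/5, …
f·g: L₀ = L_f ⊗_s L_g, ord ≤ 1·2.
∫: right-multiply L₀ by Dx.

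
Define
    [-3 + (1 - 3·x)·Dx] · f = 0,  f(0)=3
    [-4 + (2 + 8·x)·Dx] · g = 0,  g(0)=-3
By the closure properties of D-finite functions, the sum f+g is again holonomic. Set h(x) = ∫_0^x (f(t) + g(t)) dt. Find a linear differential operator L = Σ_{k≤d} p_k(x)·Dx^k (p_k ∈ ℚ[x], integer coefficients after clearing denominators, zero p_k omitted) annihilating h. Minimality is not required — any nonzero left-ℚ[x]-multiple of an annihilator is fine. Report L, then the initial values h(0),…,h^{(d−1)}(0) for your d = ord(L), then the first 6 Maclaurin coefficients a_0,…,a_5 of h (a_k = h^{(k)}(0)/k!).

f: a_k = 3, 9, 27, 81, 243, 729, …
g: a_k = -3, -6, 6, -12, 30, -84, …
f+g: L₀ = lclm(L_f,L_g), ord ≤ 1+1.
Integrate: L := L₀·Dx.
L = (-48 - 108·x)·Dx + (22 + 120·x + 324·x^2)·Dx^2 + (-1 - 19·x - 6·x^2 + 216·x^3)·Dx^3  (order 3).
h: a_k = 0, 0, 3/2, 11, 69/4, 273/5, …
ICs: h(0) = 0, h′(0) = 0, h′′(0) = 3.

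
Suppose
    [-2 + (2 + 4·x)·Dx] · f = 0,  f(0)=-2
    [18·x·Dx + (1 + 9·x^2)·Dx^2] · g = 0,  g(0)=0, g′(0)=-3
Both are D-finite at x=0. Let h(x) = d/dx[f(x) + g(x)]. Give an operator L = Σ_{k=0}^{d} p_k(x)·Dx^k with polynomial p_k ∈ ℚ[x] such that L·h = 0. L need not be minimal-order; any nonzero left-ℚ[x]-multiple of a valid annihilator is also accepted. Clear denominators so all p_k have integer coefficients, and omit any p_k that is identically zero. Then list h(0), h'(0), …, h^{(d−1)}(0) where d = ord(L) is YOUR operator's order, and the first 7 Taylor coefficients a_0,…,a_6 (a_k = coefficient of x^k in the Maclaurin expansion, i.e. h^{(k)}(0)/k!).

f: a_k = -2, -2, 1, -1, 5/4, -7/4, 21/8, …
g: a_k = 0, -3, 0, 9, 0, -243/5, 0, …
f+g: L₀ = lclm(L_f,L_g), ord ≤ 1+2.
Derive L from L₀ (diff closure).
L = (-18 - 90·x + 486·x^2 + 486·x^3) + (-21 - 72·x + 360·x^2 + 1944·x^3 + 1701·x^4)·Dx + (-1 + 16·x + 54·x^2 + 198·x^3 + 567·x^4 + 486·x^5)·Dx^2  (order 2).
h: a_k = -5, 2, 24, 5, -1007/4, 63/4, 17265/8, …
ICs: h(0) = -5, h′(0) = 2.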